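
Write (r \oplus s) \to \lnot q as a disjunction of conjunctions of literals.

(\lnot r \land \lnot s) \lor (s \land r) \lor \lnot q

(r \oplus s) \to \lnot q
≡ \lnot (r \oplus s) \lor \lnot q   (eliminate \to)
≡ \lnot ((r \land \lnot s) \lor (\lnot r \land s)) \lor \lnot q   (expand \oplus)
≡ (\lnot (r \land \lnot s) \land \lnot (\lnot r \land s)) \lor \lnot q   (De Morgan)
≡ ((\lnot r \lor \lnot \lnot s) \land \lnot (\lnot r \land s)) \lor \lnot q   (De Morgan)
≡ ((\lnot r \lor s) \land \lnot (\lnot r \land s)) \lor \lnot q   (double negation)
≡ ((\lnot r \lor s) \land (\lnot \lnot r \lor \lnot s)) \lor \lnot q   (De Morgan)
≡ ((\lnot r \lor s) \land (r \lor \lnot s)) \lor \lnot q   (double negation)
≡ (\lnot r \land r) \lor (\lnot r \land \lnot s) \lor (s \land r) \lor (s \land \lnot s) \lor \lnot q   (distribute \land over \lor)
≡ (\lnot r \land \lnot s) \lor (s \land r) \lor \lnot q   (simplify)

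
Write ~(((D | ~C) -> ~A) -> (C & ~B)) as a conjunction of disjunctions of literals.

~(((D | ~C) -> ~A) -> (C & ~B))
⇔ ~(~((D | ~C) -> ~A) | (C & ~B))   (eliminate ->)
⇔ ~(~(~(D | ~C) | ~A) | (C & ~B))   (eliminate ->)
⇔ ~~(~(D | ~C) | ~A) & ~(C & ~B)   (De Morgan)
⇔ (~(D | ~C) | ~A) & ~(C & ~B)   (double negation)
⇔ ((~D & ~~C) | ~A) & ~(C & ~B)   (De Morgan)
⇔ ((~D & C) | ~A) & ~(C & ~B)   (double negation)
⇔ ((~D & C) | ~A) & (~C | ~~B)   (De Morgan)
⇔ ((~D & C) | ~A) & (~C | B)   (double negation)
⇔ (~D | ~A) & (C | ~A) & (~C | B)   (distribute | over &)

(~D | ~A) & (C | ~A) & (~C | B)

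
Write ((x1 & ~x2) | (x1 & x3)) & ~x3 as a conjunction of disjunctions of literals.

((x1 & ~x2) | (x1 & x3)) & ~x3
≡ (x1 | x1) & (x1 | x3) & (~x2 | x1) & (~x2 | x3) & ~x3   — distribute | over &
≡ x1 & (~x2 | x3) & ~x3   — simplify

x1 & (~x2 | x3) & ~x3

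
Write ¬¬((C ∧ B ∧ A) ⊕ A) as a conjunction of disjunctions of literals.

A ∧ (¬C ∨ ¬B ∨ ¬A)

¬¬((C ∧ B ∧ A) ⊕ A)
⇔ ¬¬(((C ∧ B ∧ A) ∨ A) ∧ ¬(C ∧ B ∧ A ∧ A))   — expand ⊕
⇔ ((C ∧ B ∧ A) ∨ A) ∧ ¬(C ∧ B ∧ A ∧ A)   — double negation
⇔ ((C ∧ B ∧ A) ∨ A) ∧ (¬C ∨ ¬B ∨ ¬A ∨ ¬A)   — De Morgan
⇔ (C ∨ A) ∧ (B ∨ A) ∧ (A ∨ A) ∧ (¬C ∨ ¬B ∨ ¬A ∨ ¬A)   — distribute ∨ over ∧
⇔ A ∧ (¬C ∨ ¬B ∨ ¬A)   — simplify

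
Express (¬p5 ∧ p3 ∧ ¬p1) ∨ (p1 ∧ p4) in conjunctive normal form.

(¬p5 ∨ p1) ∧ (¬p5 ∨ p4) ∧ (p3 ∨ p1) ∧ (p3 ∨ p4) ∧ (¬p1 ∨ p4)

(¬p5 ∧ p3 ∧ ¬p1) ∨ (p1 ∧ p4)
= (¬p5 ∨ p1) ∧ (¬p5 ∨ p4) ∧ (p3 ∨ p1) ∧ (p3 ∨ p4) ∧ (¬p1 ∨ p1) ∧ (¬p1 ∨ p4)
= (¬p5 ∨ p1) ∧ (¬p5 ∨ p4) ∧ (p3 ∨ p1) ∧ (p3 ∨ p4) ∧ (¬p1 ∨ p4)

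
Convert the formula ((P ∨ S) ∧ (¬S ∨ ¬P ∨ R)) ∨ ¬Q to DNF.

((P ∨ S) ∧ (¬S ∨ ¬P ∨ R)) ∨ ¬Q
= (P ∧ ¬S) ∨ (P ∧ ¬P) ∨ (P ∧ R) ∨ (S ∧ ¬S) ∨ (S ∧ ¬P) ∨ (S ∧ R) ∨ ¬Q   (distribute ∧ over ∨)
= (P ∧ ¬S) ∨ (P ∧ R) ∨ (S ∧ ¬P) ∨ (S ∧ R) ∨ ¬Q   (simplify)

(P ∧ ¬S) ∨ (P ∧ R) ∨ (S ∧ ¬P) ∨ (S ∧ R) ∨ ¬Q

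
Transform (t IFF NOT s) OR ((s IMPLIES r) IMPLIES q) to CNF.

(t IFF NOT s) OR ((s IMPLIES r) IMPLIES q)
= ((t IMPLIES NOT s) AND (NOT s IMPLIES t)) OR ((s IMPLIES r) IMPLIES q)   [eliminate IFF]
= ((NOT t OR NOT s) AND (NOT s IMPLIES t)) OR ((s IMPLIES r) IMPLIES q)   [eliminate IMPLIES]
= ((NOT t OR NOT s) AND (NOT NOT s OR t)) OR ((s IMPLIES r) IMPLIES q)   [eliminate IMPLIES]
= ((NOT t OR NOT s) AND (NOT NOT s OR t)) OR NOT (s IMPLIES r) OR q   [eliminate IMPLIES]
= ((NOT t OR NOT s) AND (NOT NOT s OR t)) OR NOT (NOT s OR r) OR q   [eliminate IMPLIES]
= ((NOT t OR NOT s) AND (s OR t)) OR NOT (NOT s OR r) OR q   [double negation]
= ((NOT t OR NOT s) AND (s OR t)) OR (NOT NOT s AND NOT r) OR q   [De Morgan]
= ((NOT t OR NOT s) AND (s OR t)) OR (s AND NOT r) OR q   [double negation]
= (NOT t OR NOT s OR s OR q) AND (NOT t OR NOT s OR NOT r OR q) AND (s OR t OR s OR q) AND (s OR t OR NOT r OR q)   [distribute OR over AND]
= (NOT t OR NOT s OR NOT r OR q) AND (s OR t OR q)   [simplify]

(NOT t OR NOT s OR NOT r OR q) AND (s OR t OR q)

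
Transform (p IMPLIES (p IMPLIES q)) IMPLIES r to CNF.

(p IMPLIES (p IMPLIES q)) IMPLIES r
≡ NOT (p IMPLIES (p IMPLIES q)) OR r   [eliminate IMPLIES]
≡ NOT (NOT p OR (p IMPLIES q)) OR r   [eliminate IMPLIES]
≡ NOT (NOT p OR NOT p OR q) OR r   [eliminate IMPLIES]
≡ (NOT NOT p AND NOT NOT p AND NOT q) OR r   [De Morgan]
≡ (p AND NOT NOT p AND NOT q) OR r   [double negation]
≡ (p AND p AND NOT q) OR r   [double negation]
≡ (p OR r) AND (p OR r) AND (NOT q OR r)   [distribute OR over AND]
≡ (p OR r) AND (NOT q OR r)   [simplify]

(p OR r) AND (NOT q OR r)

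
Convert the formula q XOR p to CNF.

(q OR p) AND (NOT q OR NOT p)

q XOR p
= (q OR p) AND NOT (q AND p)
= (q OR p) AND (NOT q OR NOT p)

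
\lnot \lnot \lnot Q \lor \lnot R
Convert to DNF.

\lnot \lnot \lnot Q \lor \lnot R
⇔ \lnot Q \lor \lnot R   — double negation

\lnot Q \lor \lnot R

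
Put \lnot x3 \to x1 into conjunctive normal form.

\lnot x3 \to x1
= \lnot \lnot x3 \lor x1   [eliminate \to]
= x3 \lor x1   [double negation]

x3 \lor x1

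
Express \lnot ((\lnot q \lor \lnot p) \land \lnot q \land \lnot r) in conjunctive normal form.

\lnot ((\lnot q \lor \lnot p) \land \lnot q \land \lnot r)
⇔ \lnot (\lnot q \lor \lnot p) \lor \lnot \lnot q \lor \lnot \lnot r   — De Morgan
⇔ (\lnot \lnot q \land \lnot \lnot p) \lor \lnot \lnot q \lor \lnot \lnot r   — De Morgan
⇔ (q \land \lnot \lnot p) \lor \lnot \lnot q \lor \lnot \lnot r   — double negation
⇔ (q \land p) \lor \lnot \lnot q \lor \lnot \lnot r   — double negation
⇔ (q \land p) \lor q \lor \lnot \lnot r   — double negation
⇔ (q \land p) \lor q \lor r   — double negation
⇔ (q \lor q \lor r) \land (p \lor q \lor r)   — distribute \lor over \land
⇔ q \lor r   — simplify

q \lor r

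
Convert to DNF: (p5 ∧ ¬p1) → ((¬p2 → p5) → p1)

(p5 ∧ ¬p1) → ((¬p2 → p5) → p1)
⇔ ¬(p5 ∧ ¬p1) ∨ ((¬p2 → p5) → p1)   [eliminate →]
⇔ ¬(p5 ∧ ¬p1) ∨ ¬(¬p2 → p5) ∨ p1   [eliminate →]
⇔ ¬(p5 ∧ ¬p1) ∨ ¬(¬¬p2 ∨ p5) ∨ p1   [eliminate →]
⇔ ¬p5 ∨ ¬¬p1 ∨ ¬(¬¬p2 ∨ p5) ∨ p1   [De Morgan]
⇔ ¬p5 ∨ p1 ∨ ¬(¬¬p2 ∨ p5) ∨ p1   [double negation]
⇔ ¬p5 ∨ p1 ∨ (¬¬¬p2 ∧ ¬p5) ∨ p1   [De Morgan]
⇔ ¬p5 ∨ p1 ∨ (¬p2 ∧ ¬p5) ∨ p1   [double negation]
⇔ ¬p5 ∨ p1   [simplify]

¬p5 ∨ p1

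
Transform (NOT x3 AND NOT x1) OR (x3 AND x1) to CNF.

(NOT x3 OR x1) AND (NOT x1 OR x3)

(NOT x3 AND NOT x1) OR (x3 AND x1)
≡ (NOT x3 OR x3) AND (NOT x3 OR x1) AND (NOT x1 OR x3) AND (NOT x1 OR x1)   [distribute OR over AND]
≡ (NOT x3 OR x1) AND (NOT x1 OR x3)   [simplify]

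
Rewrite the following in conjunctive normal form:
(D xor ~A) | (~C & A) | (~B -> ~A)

D | ~A | ~C | B

(D xor ~A) | (~C & A) | (~B -> ~A)
⇔ ((D | ~A) & ~(D & ~A)) | (~C & A) | (~B -> ~A)   (expand xor)
⇔ ((D | ~A) & ~(D & ~A)) | (~C & A) | ~~B | ~A   (eliminate ->)
⇔ ((D | ~A) & (~D | ~~A)) | (~C & A) | ~~B | ~A   (De Morgan)
⇔ ((D | ~A) & (~D | A)) | (~C & A) | ~~B | ~A   (double negation)
⇔ ((D | ~A) & (~D | A)) | (~C & A) | B | ~A   (double negation)
⇔ (D | ~A | ~C | B | ~A) & (D | ~A | A | B | ~A) & (~D | A | ~C | B | ~A) & (~D | A | A | B | ~A)   (distribute | over &)
⇔ D | ~A | ~C | B   (simplify)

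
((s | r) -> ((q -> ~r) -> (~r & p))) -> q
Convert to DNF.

(s & ~q & ~p) | (s & ~r & ~p) | (r & ~q) | q

((s | r) -> ((q -> ~r) -> (~r & p))) -> q
≡ ~((s | r) -> ((q -> ~r) -> (~r & p))) | q   [eliminate ->]
≡ ~(~(s | r) | ((q -> ~r) -> (~r & p))) | q   [eliminate ->]
≡ ~(~(s | r) | ~(q -> ~r) | (~r & p)) | q   [eliminate ->]
≡ ~(~(s | r) | ~(~q | ~r) | (~r & p)) | q   [eliminate ->]
≡ (~~(s | r) & ~~(~q | ~r) & ~(~r & p)) | q   [De Morgan]
≡ ((s | r) & ~~(~q | ~r) & ~(~r & p)) | q   [double negation]
≡ ((s | r) & (~q | ~r) & ~(~r & p)) | q   [double negation]
≡ ((s | r) & (~q | ~r) & (~~r | ~p)) | q   [De Morgan]
≡ ((s | r) & (~q | ~r) & (r | ~p)) | q   [double negation]
≡ (s & ~q & r) | (s & ~q & ~p) | (s & ~r & r) | (s & ~r & ~p) | (r & ~q & r) | (r & ~q & ~p) | (r & ~r & r) | (r & ~r & ~p) | q   [distribute & over |]
≡ (s & ~q & ~p) | (s & ~r & ~p) | (r & ~q) | q   [simplify]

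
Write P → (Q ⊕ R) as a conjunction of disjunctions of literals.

(¬P ∨ Q ∨ R) ∧ (¬P ∨ ¬Q ∨ ¬R)

P → (Q ⊕ R)
≡ ¬P ∨ (Q ⊕ R)   — eliminate →
≡ ¬P ∨ ((Q ∨ R) ∧ ¬(Q ∧ R))   — expand ⊕
≡ ¬P ∨ ((Q ∨ R) ∧ (¬Q ∨ ¬R))   — De Morgan
≡ (¬P ∨ Q ∨ R) ∧ (¬P ∨ ¬Q ∨ ¬R)   — distribute ∨ over ∧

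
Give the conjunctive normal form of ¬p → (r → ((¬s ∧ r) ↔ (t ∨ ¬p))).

p ∨ ¬r ∨ ¬s

¬p → (r → ((¬s ∧ r) ↔ (t ∨ ¬p)))
≡ ¬¬p ∨ (r → ((¬s ∧ r) ↔ (t ∨ ¬p)))   [eliminate →]
≡ ¬¬p ∨ ¬r ∨ ((¬s ∧ r) ↔ (t ∨ ¬p))   [eliminate →]
≡ ¬¬p ∨ ¬r ∨ (((¬s ∧ r) → (t ∨ ¬p)) ∧ ((t ∨ ¬p) → (¬s ∧ r)))   [eliminate ↔]
≡ ¬¬p ∨ ¬r ∨ ((¬(¬s ∧ r) ∨ t ∨ ¬p) ∧ ((t ∨ ¬p) → (¬s ∧ r)))   [eliminate →]
≡ ¬¬p ∨ ¬r ∨ ((¬(¬s ∧ r) ∨ t ∨ ¬p) ∧ (¬(t ∨ ¬p) ∨ (¬s ∧ r)))   [eliminate →]
≡ p ∨ ¬r ∨ ((¬(¬s ∧ r) ∨ t ∨ ¬p) ∧ (¬(t ∨ ¬p) ∨ (¬s ∧ r)))   [double negation]
≡ p ∨ ¬r ∨ ((¬¬s ∨ ¬r ∨ t ∨ ¬p) ∧ (¬(t ∨ ¬p) ∨ (¬s ∧ r)))   [De Morgan]
≡ p ∨ ¬r ∨ ((s ∨ ¬r ∨ t ∨ ¬p) ∧ (¬(t ∨ ¬p) ∨ (¬s ∧ r)))   [double negation]
≡ p ∨ ¬r ∨ ((s ∨ ¬r ∨ t ∨ ¬p) ∧ ((¬t ∧ ¬¬p) ∨ (¬s ∧ r)))   [De Morgan]
≡ p ∨ ¬r ∨ ((s ∨ ¬r ∨ t ∨ ¬p) ∧ ((¬t ∧ p) ∨ (¬s ∧ r)))   [double negation]
≡ (p ∨ ¬r ∨ s ∨ ¬r ∨ t ∨ ¬p) ∧ (p ∨ ¬r ∨ ¬t ∨ ¬s) ∧ (p ∨ ¬r ∨ ¬t ∨ r) ∧ (p ∨ ¬r ∨ p ∨ ¬s) ∧ (p ∨ ¬r ∨ p ∨ r)   [distribute ∨ over ∧]
≡ p ∨ ¬r ∨ ¬s   [simplify]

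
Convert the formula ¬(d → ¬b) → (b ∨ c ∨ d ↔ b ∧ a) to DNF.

¬(d → ¬b) → (b ∨ c ∨ d ↔ b ∧ a)
⇔ ¬¬(d → ¬b) ∨ (b ∨ c ∨ d ↔ b ∧ a)   (eliminate →)
⇔ ¬¬(¬d ∨ ¬b) ∨ (b ∨ c ∨ d ↔ b ∧ a)   (eliminate →)
⇔ ¬¬(¬d ∨ ¬b) ∨ (b ∨ c ∨ d → b ∧ a) ∧ (b ∧ a → b ∨ c ∨ d)   (eliminate ↔)
⇔ ¬¬(¬d ∨ ¬b) ∨ (¬(b ∨ c ∨ d) ∨ b ∧ a) ∧ (b ∧ a → b ∨ c ∨ d)   (eliminate →)
⇔ ¬¬(¬d ∨ ¬b) ∨ (¬(b ∨ c ∨ d) ∨ b ∧ a) ∧ (¬(b ∧ a) ∨ b ∨ c ∨ d)   (eliminate →)
⇔ ¬d ∨ ¬b ∨ (¬(b ∨ c ∨ d) ∨ b ∧ a) ∧ (¬(b ∧ a) ∨ b ∨ c ∨ d)   (double negation)
⇔ ¬d ∨ ¬b ∨ (¬b ∧ ¬c ∧ ¬d ∨ b ∧ a) ∧ (¬(b ∧ a) ∨ b ∨ c ∨ d)   (De Morgan)
⇔ ¬d ∨ ¬b ∨ (¬b ∧ ¬c ∧ ¬d ∨ b ∧ a) ∧ (¬b ∨ ¬a ∨ b ∨ c ∨ d)   (De Morgan)
⇔ ¬d ∨ ¬b ∨ ¬b ∧ ¬c ∧ ¬d ∧ ¬b ∨ ¬b ∧ ¬c ∧ ¬d ∧ ¬a ∨ ¬b ∧ ¬c ∧ ¬d ∧ b ∨ ¬b ∧ ¬c ∧ ¬d ∧ c ∨ ¬b ∧ ¬c ∧ ¬d ∧ d ∨ b ∧ a ∧ ¬b ∨ b ∧ a ∧ ¬a ∨ b ∧ a ∧ b ∨ b ∧ a ∧ c ∨ b ∧ a ∧ d   (distribute ∧ over ∨)
⇔ ¬d ∨ ¬b ∨ b ∧ a   (simplify)

¬d ∨ ¬b ∨ b ∧ a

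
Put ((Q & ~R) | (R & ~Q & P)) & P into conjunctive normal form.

(Q | R) & (~R | ~Q) & P

((Q & ~R) | (R & ~Q & P)) & P
≡ (Q | R) & (Q | ~Q) & (Q | P) & (~R | R) & (~R | ~Q) & (~R | P) & P   (distribute | over &)
≡ (Q | R) & (~R | ~Q) & P   (simplify)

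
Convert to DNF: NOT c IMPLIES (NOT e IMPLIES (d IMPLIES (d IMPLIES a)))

NOT c IMPLIES (NOT e IMPLIES (d IMPLIES (d IMPLIES a)))
≡ NOT NOT c OR (NOT e IMPLIES (d IMPLIES (d IMPLIES a)))   [eliminate IMPLIES]
≡ NOT NOT c OR NOT NOT e OR (d IMPLIES (d IMPLIES a))   [eliminate IMPLIES]
≡ NOT NOT c OR NOT NOT e OR NOT d OR (d IMPLIES a)   [eliminate IMPLIES]
≡ NOT NOT c OR NOT NOT e OR NOT d OR NOT d OR a   [eliminate IMPLIES]
≡ c OR NOT NOT e OR NOT d OR NOT d OR a   [double negation]
≡ c OR e OR NOT d OR NOT d OR a   [double negation]
≡ c OR e OR NOT d OR a   [simplify]

c OR e OR NOT d OR a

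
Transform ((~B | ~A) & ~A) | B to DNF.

~A | B

((~B | ~A) & ~A) | B
≡ (~B & ~A) | (~A & ~A) | B
≡ ~A | B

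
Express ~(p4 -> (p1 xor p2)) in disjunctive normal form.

~(p4 -> (p1 xor p2))
≡ ~(~p4 | (p1 xor p2))   — eliminate ->
≡ ~(~p4 | (p1 & ~p2) | (~p1 & p2))   — expand xor
≡ ~~p4 & ~(p1 & ~p2) & ~(~p1 & p2)   — De Morgan
≡ p4 & ~(p1 & ~p2) & ~(~p1 & p2)   — double negation
≡ p4 & (~p1 | ~~p2) & ~(~p1 & p2)   — De Morgan
≡ p4 & (~p1 | p2) & ~(~p1 & p2)   — double negation
≡ p4 & (~p1 | p2) & (~~p1 | ~p2)   — De Morgan
≡ p4 & (~p1 | p2) & (p1 | ~p2)   — double negation
≡ (p4 & ~p1 & p1) | (p4 & ~p1 & ~p2) | (p4 & p2 & p1) | (p4 & p2 & ~p2)   — distribute & over |
≡ (p4 & ~p1 & ~p2) | (p4 & p2 & p1)   — simplify

(p4 & ~p1 & ~p2) | (p4 & p2 & p1)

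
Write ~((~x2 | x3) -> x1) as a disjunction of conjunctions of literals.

(~x2 & ~x1) | (x3 & ~x1)

~((~x2 | x3) -> x1)
= ~(~(~x2 | x3) | x1)   [eliminate ->]
= ~~(~x2 | x3) & ~x1   [De Morgan]
= (~x2 | x3) & ~x1   [double negation]
= (~x2 & ~x1) | (x3 & ~x1)   [distribute & over |]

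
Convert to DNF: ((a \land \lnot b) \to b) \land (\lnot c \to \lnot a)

((a \land \lnot b) \to b) \land (\lnot c \to \lnot a)
= (\lnot (a \land \lnot b) \lor b) \land (\lnot c \to \lnot a)   [eliminate \to]
= (\lnot (a \land \lnot b) \lor b) \land (\lnot \lnot c \lor \lnot a)   [eliminate \to]
= (\lnot a \lor \lnot \lnot b \lor b) \land (\lnot \lnot c \lor \lnot a)   [De Morgan]
= (\lnot a \lor b \lor b) \land (\lnot \lnot c \lor \lnot a)   [double negation]
= (\lnot a \lor b \lor b) \land (c \lor \lnot a)   [double negation]
= (\lnot a \land c) \lor (\lnot a \land \lnot a) \lor (b \land c) \lor (b \land \lnot a) \lor (b \land c) \lor (b \land \lnot a)   [distribute \land over \lor]
= \lnot a \lor (b \land c)   [simplify]

\lnot a \lor (b \land c)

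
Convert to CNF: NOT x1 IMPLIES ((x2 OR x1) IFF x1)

NOT x1 IMPLIES ((x2 OR x1) IFF x1)
≡ NOT NOT x1 OR ((x2 OR x1) IFF x1)   [eliminate IMPLIES]
≡ NOT NOT x1 OR (((x2 OR x1) IMPLIES x1) AND (x1 IMPLIES (x2 OR x1)))   [eliminate IFF]
≡ NOT NOT x1 OR ((NOT (x2 OR x1) OR x1) AND (x1 IMPLIES (x2 OR x1)))   [eliminate IMPLIES]
≡ NOT NOT x1 OR ((NOT (x2 OR x1) OR x1) AND (NOT x1 OR x2 OR x1))   [eliminate IMPLIES]
≡ x1 OR ((NOT (x2 OR x1) OR x1) AND (NOT x1 OR x2 OR x1))   [double negation]
≡ x1 OR (((NOT x2 AND NOT x1) OR x1) AND (NOT x1 OR x2 OR x1))   [De Morgan]
≡ (x1 OR NOT x2 OR x1) AND (x1 OR NOT x1 OR x1) AND (x1 OR NOT x1 OR x2 OR x1)   [distribute OR over AND]
≡ x1 OR NOT x2   [simplify]

x1 OR NOT x2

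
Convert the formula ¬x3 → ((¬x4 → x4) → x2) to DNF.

¬x3 → ((¬x4 → x4) → x2)
≡ ¬¬x3 ∨ ((¬x4 → x4) → x2)
≡ ¬¬x3 ∨ ¬(¬x4 → x4) ∨ x2
≡ ¬¬x3 ∨ ¬(¬¬x4 ∨ x4) ∨ x2
≡ x3 ∨ ¬(¬¬x4 ∨ x4) ∨ x2
≡ x3 ∨ (¬¬¬x4 ∧ ¬x4) ∨ x2
≡ x3 ∨ (¬x4 ∧ ¬x4) ∨ x2
≡ x3 ∨ ¬x4 ∨ x2

x3 ∨ ¬x4 ∨ x2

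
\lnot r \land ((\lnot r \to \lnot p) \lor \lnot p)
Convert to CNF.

\lnot r \land (r \lor \lnot p)

\lnot r \land ((\lnot r \to \lnot p) \lor \lnot p)
≡ \lnot r \land (\lnot \lnot r \lor \lnot p \lor \lnot p)   [eliminate \to]
≡ \lnot r \land (r \lor \lnot p \lor \lnot p)   [double negation]
≡ \lnot r \land (r \lor \lnot p)   [simplify]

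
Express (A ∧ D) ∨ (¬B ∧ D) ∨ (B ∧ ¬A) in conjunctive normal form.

(D ∨ B) ∧ (D ∨ ¬A)

(A ∧ D) ∨ (¬B ∧ D) ∨ (B ∧ ¬A)
≡ (A ∨ ¬B ∨ B) ∧ (A ∨ ¬B ∨ ¬A) ∧ (A ∨ D ∨ B) ∧ (A ∨ D ∨ ¬A) ∧ (D ∨ ¬B ∨ B) ∧ (D ∨ ¬B ∨ ¬A) ∧ (D ∨ D ∨ B) ∧ (D ∨ D ∨ ¬A)   (distribute ∨ over ∧)
≡ (D ∨ B) ∧ (D ∨ ¬A)   (simplify)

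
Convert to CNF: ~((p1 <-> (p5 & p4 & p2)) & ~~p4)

~((p1 <-> (p5 & p4 & p2)) & ~~p4)
⇔ ~((p1 -> (p5 & p4 & p2)) & ((p5 & p4 & p2) -> p1) & ~~p4)
⇔ ~((~p1 | (p5 & p4 & p2)) & ((p5 & p4 & p2) -> p1) & ~~p4)
⇔ ~((~p1 | (p5 & p4 & p2)) & (~(p5 & p4 & p2) | p1) & ~~p4)
⇔ ~(~p1 | (p5 & p4 & p2)) | ~(~(p5 & p4 & p2) | p1) | ~~~p4
⇔ (~~p1 & ~(p5 & p4 & p2)) | ~(~(p5 & p4 & p2) | p1) | ~~~p4
⇔ (p1 & ~(p5 & p4 & p2)) | ~(~(p5 & p4 & p2) | p1) | ~~~p4
⇔ (p1 & (~p5 | ~p4 | ~p2)) | ~(~(p5 & p4 & p2) | p1) | ~~~p4
⇔ (p1 & (~p5 | ~p4 | ~p2)) | (~~(p5 & p4 & p2) & ~p1) | ~~~p4
⇔ (p1 & (~p5 | ~p4 | ~p2)) | (p5 & p4 & p2 & ~p1) | ~~~p4
⇔ (p1 & (~p5 | ~p4 | ~p2)) | (p5 & p4 & p2 & ~p1) | ~p4
⇔ (p1 | p5 | ~p4) & (p1 | p4 | ~p4) & (p1 | p2 | ~p4) & (p1 | ~p1 | ~p4) & (~p5 | ~p4 | ~p2 | p5 | ~p4) & (~p5 | ~p4 | ~p2 | p4 | ~p4) & (~p5 | ~p4 | ~p2 | p2 | ~p4) & (~p5 | ~p4 | ~p2 | ~p1 | ~p4)
⇔ (p1 | p5 | ~p4) & (p1 | p2 | ~p4) & (~p5 | ~p4 | ~p2 | ~p1)

(p1 | p5 | ~p4) & (p1 | p2 | ~p4) & (~p5 | ~p4 | ~p2 | ~p1)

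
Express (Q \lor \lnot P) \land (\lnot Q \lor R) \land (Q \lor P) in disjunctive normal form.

Q \land R

(Q \lor \lnot P) \land (\lnot Q \lor R) \land (Q \lor P)
= (Q \land \lnot Q \land Q) \lor (Q \land \lnot Q \land P) \lor (Q \land R \land Q) \lor (Q \land R \land P) \lor (\lnot P \land \lnot Q \land Q) \lor (\lnot P \land \lnot Q \land P) \lor (\lnot P \land R \land Q) \lor (\lnot P \land R \land P)   [distribute \land over \lor]
= Q \land R   [simplify]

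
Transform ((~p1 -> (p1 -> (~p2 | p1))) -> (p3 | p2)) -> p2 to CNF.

~p3 | p2

((~p1 -> (p1 -> (~p2 | p1))) -> (p3 | p2)) -> p2
≡ ~((~p1 -> (p1 -> (~p2 | p1))) -> (p3 | p2)) | p2
≡ ~(~(~p1 -> (p1 -> (~p2 | p1))) | p3 | p2) | p2
≡ ~(~(~~p1 | (p1 -> (~p2 | p1))) | p3 | p2) | p2
≡ ~(~(~~p1 | ~p1 | ~p2 | p1) | p3 | p2) | p2
≡ (~~(~~p1 | ~p1 | ~p2 | p1) & ~p3 & ~p2) | p2
≡ ((~~p1 | ~p1 | ~p2 | p1) & ~p3 & ~p2) | p2
≡ ((p1 | ~p1 | ~p2 | p1) & ~p3 & ~p2) | p2
≡ (p1 | ~p1 | ~p2 | p1 | p2) & (~p3 | p2) & (~p2 | p2)
≡ ~p3 | p2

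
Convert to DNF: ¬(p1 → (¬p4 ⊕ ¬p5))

(p1 ∧ p4 ∧ p5) ∨ (p1 ∧ ¬p5 ∧ ¬p4)

¬(p1 → (¬p4 ⊕ ¬p5))
= ¬(¬p1 ∨ (¬p4 ⊕ ¬p5))   — eliminate →
= ¬(¬p1 ∨ (¬p4 ∧ ¬¬p5) ∨ (¬¬p4 ∧ ¬p5))   — expand ⊕
= ¬¬p1 ∧ ¬(¬p4 ∧ ¬¬p5) ∧ ¬(¬¬p4 ∧ ¬p5)   — De Morgan
= p1 ∧ ¬(¬p4 ∧ ¬¬p5) ∧ ¬(¬¬p4 ∧ ¬p5)   — double negation
= p1 ∧ (¬¬p4 ∨ ¬¬¬p5) ∧ ¬(¬¬p4 ∧ ¬p5)   — De Morgan
= p1 ∧ (p4 ∨ ¬¬¬p5) ∧ ¬(¬¬p4 ∧ ¬p5)   — double negation
= p1 ∧ (p4 ∨ ¬p5) ∧ ¬(¬¬p4 ∧ ¬p5)   — double negation
= p1 ∧ (p4 ∨ ¬p5) ∧ (¬¬¬p4 ∨ ¬¬p5)   — De Morgan
= p1 ∧ (p4 ∨ ¬p5) ∧ (¬p4 ∨ ¬¬p5)   — double negation
= p1 ∧ (p4 ∨ ¬p5) ∧ (¬p4 ∨ p5)   — double negation
= (p1 ∧ p4 ∧ ¬p4) ∨ (p1 ∧ p4 ∧ p5) ∨ (p1 ∧ ¬p5 ∧ ¬p4) ∨ (p1 ∧ ¬p5 ∧ p5)   — distribute ∧ over ∨
= (p1 ∧ p4 ∧ p5) ∨ (p1 ∧ ¬p5 ∧ ¬p4)   — simplify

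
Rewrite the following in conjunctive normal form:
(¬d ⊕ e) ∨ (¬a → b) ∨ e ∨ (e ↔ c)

(¬d ⊕ e) ∨ (¬a → b) ∨ e ∨ (e ↔ c)
⇔ ((¬d ∨ e) ∧ ¬(¬d ∧ e)) ∨ (¬a → b) ∨ e ∨ (e ↔ c)   [expand ⊕]
⇔ ((¬d ∨ e) ∧ ¬(¬d ∧ e)) ∨ ¬¬a ∨ b ∨ e ∨ (e ↔ c)   [eliminate →]
⇔ ((¬d ∨ e) ∧ ¬(¬d ∧ e)) ∨ ¬¬a ∨ b ∨ e ∨ ((e → c) ∧ (c → e))   [eliminate ↔]
⇔ ((¬d ∨ e) ∧ ¬(¬d ∧ e)) ∨ ¬¬a ∨ b ∨ e ∨ ((¬e ∨ c) ∧ (c → e))   [eliminate →]
⇔ ((¬d ∨ e) ∧ ¬(¬d ∧ e)) ∨ ¬¬a ∨ b ∨ e ∨ ((¬e ∨ c) ∧ (¬c ∨ e))   [eliminate →]
⇔ ((¬d ∨ e) ∧ (¬¬d ∨ ¬e)) ∨ ¬¬a ∨ b ∨ e ∨ ((¬e ∨ c) ∧ (¬c ∨ e))   [De Morgan]
⇔ ((¬d ∨ e) ∧ (d ∨ ¬e)) ∨ ¬¬a ∨ b ∨ e ∨ ((¬e ∨ c) ∧ (¬c ∨ e))   [double negation]
⇔ ((¬d ∨ e) ∧ (d ∨ ¬e)) ∨ a ∨ b ∨ e ∨ ((¬e ∨ c) ∧ (¬c ∨ e))   [double negation]
⇔ (¬d ∨ e ∨ a ∨ b ∨ e ∨ ¬e ∨ c) ∧ (¬d ∨ e ∨ a ∨ b ∨ e ∨ ¬c ∨ e) ∧ (d ∨ ¬e ∨ a ∨ b ∨ e ∨ ¬e ∨ c) ∧ (d ∨ ¬e ∨ a ∨ b ∨ e ∨ ¬c ∨ e)   [distribute ∨ over ∧]
⇔ ¬d ∨ e ∨ a ∨ b ∨ ¬c   [simplify]

¬d ∨ e ∨ a ∨ b ∨ ¬c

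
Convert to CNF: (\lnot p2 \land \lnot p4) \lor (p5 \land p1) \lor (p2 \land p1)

(\lnot p2 \lor p1) \land (\lnot p4 \lor p5 \lor p2) \land (\lnot p4 \lor p1)

(\lnot p2 \land \lnot p4) \lor (p5 \land p1) \lor (p2 \land p1)
= (\lnot p2 \lor p5 \lor p2) \land (\lnot p2 \lor p5 \lor p1) \land (\lnot p2 \lor p1 \lor p2) \land (\lnot p2 \lor p1 \lor p1) \land (\lnot p4 \lor p5 \lor p2) \land (\lnot p4 \lor p5 \lor p1) \land (\lnot p4 \lor p1 \lor p2) \land (\lnot p4 \lor p1 \lor p1)   [distribute \lor over \land]
= (\lnot p2 \lor p1) \land (\lnot p4 \lor p5 \lor p2) \land (\lnot p4 \lor p1)   [simplify]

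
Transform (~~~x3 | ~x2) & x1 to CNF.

(~x3 | ~x2) & x1

(~~~x3 | ~x2) & x1
≡ (~x3 | ~x2) & x1   [double negation]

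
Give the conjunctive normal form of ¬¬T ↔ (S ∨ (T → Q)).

¬¬T ↔ (S ∨ (T → Q))
≡ (¬¬T → (S ∨ (T → Q))) ∧ ((S ∨ (T → Q)) → ¬¬T)   (eliminate ↔)
≡ (¬¬¬T ∨ S ∨ (T → Q)) ∧ ((S ∨ (T → Q)) → ¬¬T)   (eliminate →)
≡ (¬¬¬T ∨ S ∨ ¬T ∨ Q) ∧ ((S ∨ (T → Q)) → ¬¬T)   (eliminate →)
≡ (¬¬¬T ∨ S ∨ ¬T ∨ Q) ∧ (¬(S ∨ (T → Q)) ∨ ¬¬T)   (eliminate →)
≡ (¬¬¬T ∨ S ∨ ¬T ∨ Q) ∧ (¬(S ∨ ¬T ∨ Q) ∨ ¬¬T)   (eliminate →)
≡ (¬T ∨ S ∨ ¬T ∨ Q) ∧ (¬(S ∨ ¬T ∨ Q) ∨ ¬¬T)   (double negation)
≡ (¬T ∨ S ∨ ¬T ∨ Q) ∧ ((¬S ∧ ¬¬T ∧ ¬Q) ∨ ¬¬T)   (De Morgan)
≡ (¬T ∨ S ∨ ¬T ∨ Q) ∧ ((¬S ∧ T ∧ ¬Q) ∨ ¬¬T)   (double negation)
≡ (¬T ∨ S ∨ ¬T ∨ Q) ∧ ((¬S ∧ T ∧ ¬Q) ∨ T)   (double negation)
≡ (¬T ∨ S ∨ ¬T ∨ Q) ∧ (¬S ∨ T) ∧ (T ∨ T) ∧ (¬Q ∨ T)   (distribute ∨ over ∧)
≡ (¬T ∨ S ∨ Q) ∧ T   (simplify)

(¬T ∨ S ∨ Q) ∧ T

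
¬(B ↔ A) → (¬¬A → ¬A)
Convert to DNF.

(A ∧ B) ∨ ¬A

¬(B ↔ A) → (¬¬A → ¬A)
≡ ¬¬(B ↔ A) ∨ (¬¬A → ¬A)   [eliminate →]
≡ ¬¬((B → A) ∧ (A → B)) ∨ (¬¬A → ¬A)   [eliminate ↔]
≡ ¬¬((¬B ∨ A) ∧ (A → B)) ∨ (¬¬A → ¬A)   [eliminate →]
≡ ¬¬((¬B ∨ A) ∧ (¬A ∨ B)) ∨ (¬¬A → ¬A)   [eliminate →]
≡ ¬¬((¬B ∨ A) ∧ (¬A ∨ B)) ∨ ¬¬¬A ∨ ¬A   [eliminate →]
≡ ((¬B ∨ A) ∧ (¬A ∨ B)) ∨ ¬¬¬A ∨ ¬A   [double negation]
≡ ((¬B ∨ A) ∧ (¬A ∨ B)) ∨ ¬A ∨ ¬A   [double negation]
≡ (¬B ∧ ¬A) ∨ (¬B ∧ B) ∨ (A ∧ ¬A) ∨ (A ∧ B) ∨ ¬A ∨ ¬A   [distribute ∧ over ∨]
≡ (A ∧ B) ∨ ¬A   [simplify]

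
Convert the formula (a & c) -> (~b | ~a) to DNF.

(a & c) -> (~b | ~a)
= ~(a & c) | ~b | ~a   [eliminate ->]
= ~a | ~c | ~b | ~a   [De Morgan]
= ~a | ~c | ~b   [simplify]

~a | ~c | ~b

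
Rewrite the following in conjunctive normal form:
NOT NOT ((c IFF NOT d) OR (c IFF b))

NOT NOT ((c IFF NOT d) OR (c IFF b))
⇔ NOT NOT (((c IMPLIES NOT d) AND (NOT d IMPLIES c)) OR (c IFF b))   [eliminate IFF]
⇔ NOT NOT (((NOT c OR NOT d) AND (NOT d IMPLIES c)) OR (c IFF b))   [eliminate IMPLIES]
⇔ NOT NOT (((NOT c OR NOT d) AND (NOT NOT d OR c)) OR (c IFF b))   [eliminate IMPLIES]
⇔ NOT NOT (((NOT c OR NOT d) AND (NOT NOT d OR c)) OR ((c IMPLIES b) AND (b IMPLIES c)))   [eliminate IFF]
⇔ NOT NOT (((NOT c OR NOT d) AND (NOT NOT d OR c)) OR ((NOT c OR b) AND (b IMPLIES c)))   [eliminate IMPLIES]
⇔ NOT NOT (((NOT c OR NOT d) AND (NOT NOT d OR c)) OR ((NOT c OR b) AND (NOT b OR c)))   [eliminate IMPLIES]
⇔ ((NOT c OR NOT d) AND (NOT NOT d OR c)) OR ((NOT c OR b) AND (NOT b OR c))   [double negation]
⇔ ((NOT c OR NOT d) AND (d OR c)) OR ((NOT c OR b) AND (NOT b OR c))   [double negation]
⇔ (NOT c OR NOT d OR NOT c OR b) AND (NOT c OR NOT d OR NOT b OR c) AND (d OR c OR NOT c OR b) AND (d OR c OR NOT b OR c)   [distribute OR over AND]
⇔ (NOT c OR NOT d OR b) AND (d OR c OR NOT b)   [simplify]

(NOT c OR NOT d OR b) AND (d OR c OR NOT b)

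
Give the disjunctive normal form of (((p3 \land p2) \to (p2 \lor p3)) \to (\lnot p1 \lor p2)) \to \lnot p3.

(((p3 \land p2) \to (p2 \lor p3)) \to (\lnot p1 \lor p2)) \to \lnot p3
≡ \lnot (((p3 \land p2) \to (p2 \lor p3)) \to (\lnot p1 \lor p2)) \lor \lnot p3
≡ \lnot (\lnot ((p3 \land p2) \to (p2 \lor p3)) \lor \lnot p1 \lor p2) \lor \lnot p3
≡ \lnot (\lnot (\lnot (p3 \land p2) \lor p2 \lor p3) \lor \lnot p1 \lor p2) \lor \lnot p3
≡ (\lnot \lnot (\lnot (p3 \land p2) \lor p2 \lor p3) \land \lnot \lnot p1 \land \lnot p2) \lor \lnot p3
≡ ((\lnot (p3 \land p2) \lor p2 \lor p3) \land \lnot \lnot p1 \land \lnot p2) \lor \lnot p3
≡ ((\lnot p3 \lor \lnot p2 \lor p2 \lor p3) \land \lnot \lnot p1 \land \lnot p2) \lor \lnot p3
≡ ((\lnot p3 \lor \lnot p2 \lor p2 \lor p3) \land p1 \land \lnot p2) \lor \lnot p3
≡ (\lnot p3 \land p1 \land \lnot p2) \lor (\lnot p2 \land p1 \land \lnot p2) \lor (p2 \land p1 \land \lnot p2) \lor (p3 \land p1 \land \lnot p2) \lor \lnot p3
≡ (\lnot p2 \land p1) \lor \lnot p3

(\lnot p2 \land p1) \lor \lnot p3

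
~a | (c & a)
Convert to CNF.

~a | c

~a | (c & a)
⇔ (~a | c) & (~a | a)   [distribute | over &]
⇔ ~a | c   [simplify]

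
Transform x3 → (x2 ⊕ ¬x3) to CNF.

¬x3 ∨ x2

x3 → (x2 ⊕ ¬x3)
≡ ¬x3 ∨ (x2 ⊕ ¬x3)   [eliminate →]
≡ ¬x3 ∨ ((x2 ∨ ¬x3) ∧ ¬(x2 ∧ ¬x3))   [expand ⊕]
≡ ¬x3 ∨ ((x2 ∨ ¬x3) ∧ (¬x2 ∨ ¬¬x3))   [De Morgan]
≡ ¬x3 ∨ ((x2 ∨ ¬x3) ∧ (¬x2 ∨ x3))   [double negation]
≡ (¬x3 ∨ x2 ∨ ¬x3) ∧ (¬x3 ∨ ¬x2 ∨ x3)   [distribute ∨ over ∧]
≡ ¬x3 ∨ x2   [simplify]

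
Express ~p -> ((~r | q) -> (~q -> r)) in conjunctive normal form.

~p -> ((~r | q) -> (~q -> r))
≡ ~~p | ((~r | q) -> (~q -> r))   [eliminate ->]
≡ ~~p | ~(~r | q) | (~q -> r)   [eliminate ->]
≡ ~~p | ~(~r | q) | ~~q | r   [eliminate ->]
≡ p | ~(~r | q) | ~~q | r   [double negation]
≡ p | (~~r & ~q) | ~~q | r   [De Morgan]
≡ p | (r & ~q) | ~~q | r   [double negation]
≡ p | (r & ~q) | q | r   [double negation]
≡ (p | r | q | r) & (p | ~q | q | r)   [distribute | over &]
≡ p | r | q   [simplify]

p | r | q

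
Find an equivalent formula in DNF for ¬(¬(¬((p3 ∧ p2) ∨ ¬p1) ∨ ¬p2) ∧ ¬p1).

¬(¬(¬((p3 ∧ p2) ∨ ¬p1) ∨ ¬p2) ∧ ¬p1)
≡ ¬¬(¬((p3 ∧ p2) ∨ ¬p1) ∨ ¬p2) ∨ ¬¬p1
≡ ¬((p3 ∧ p2) ∨ ¬p1) ∨ ¬p2 ∨ ¬¬p1
≡ (¬(p3 ∧ p2) ∧ ¬¬p1) ∨ ¬p2 ∨ ¬¬p1
≡ ((¬p3 ∨ ¬p2) ∧ ¬¬p1) ∨ ¬p2 ∨ ¬¬p1
≡ ((¬p3 ∨ ¬p2) ∧ p1) ∨ ¬p2 ∨ ¬¬p1
≡ ((¬p3 ∨ ¬p2) ∧ p1) ∨ ¬p2 ∨ p1
≡ (¬p3 ∧ p1) ∨ (¬p2 ∧ p1) ∨ ¬p2 ∨ p1
≡ ¬p2 ∨ p1

¬p2 ∨ p1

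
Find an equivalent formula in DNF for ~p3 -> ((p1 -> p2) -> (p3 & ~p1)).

p3 | (p1 & ~p2)

~p3 -> ((p1 -> p2) -> (p3 & ~p1))
⇔ ~~p3 | ((p1 -> p2) -> (p3 & ~p1))   [eliminate ->]
⇔ ~~p3 | ~(p1 -> p2) | (p3 & ~p1)   [eliminate ->]
⇔ ~~p3 | ~(~p1 | p2) | (p3 & ~p1)   [eliminate ->]
⇔ p3 | ~(~p1 | p2) | (p3 & ~p1)   [double negation]
⇔ p3 | (~~p1 & ~p2) | (p3 & ~p1)   [De Morgan]
⇔ p3 | (p1 & ~p2) | (p3 & ~p1)   [double negation]
⇔ p3 | (p1 & ~p2)   [simplify]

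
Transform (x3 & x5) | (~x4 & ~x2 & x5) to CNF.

(x3 | ~x4) & (x3 | ~x2) & x5

(x3 & x5) | (~x4 & ~x2 & x5)
≡ (x3 | ~x4) & (x3 | ~x2) & (x3 | x5) & (x5 | ~x4) & (x5 | ~x2) & (x5 | x5)   — distribute | over &
≡ (x3 | ~x4) & (x3 | ~x2) & x5   — simplify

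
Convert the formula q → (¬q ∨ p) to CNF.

q → (¬q ∨ p)
= ¬q ∨ ¬q ∨ p   — eliminate →
= ¬q ∨ p   — simplify

¬q ∨ p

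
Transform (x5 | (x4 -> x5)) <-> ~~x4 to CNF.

x4 & (~x4 | x5)

(x5 | (x4 -> x5)) <-> ~~x4
≡ ((x5 | (x4 -> x5)) -> ~~x4) & (~~x4 -> (x5 | (x4 -> x5)))   [eliminate <->]
≡ (~(x5 | (x4 -> x5)) | ~~x4) & (~~x4 -> (x5 | (x4 -> x5)))   [eliminate ->]
≡ (~(x5 | ~x4 | x5) | ~~x4) & (~~x4 -> (x5 | (x4 -> x5)))   [eliminate ->]
≡ (~(x5 | ~x4 | x5) | ~~x4) & (~~~x4 | x5 | (x4 -> x5))   [eliminate ->]
≡ (~(x5 | ~x4 | x5) | ~~x4) & (~~~x4 | x5 | ~x4 | x5)   [eliminate ->]
≡ ((~x5 & ~~x4 & ~x5) | ~~x4) & (~~~x4 | x5 | ~x4 | x5)   [De Morgan]
≡ ((~x5 & x4 & ~x5) | ~~x4) & (~~~x4 | x5 | ~x4 | x5)   [double negation]
≡ ((~x5 & x4 & ~x5) | x4) & (~~~x4 | x5 | ~x4 | x5)   [double negation]
≡ ((~x5 & x4 & ~x5) | x4) & (~x4 | x5 | ~x4 | x5)   [double negation]
≡ (~x5 | x4) & (x4 | x4) & (~x5 | x4) & (~x4 | x5 | ~x4 | x5)   [distribute | over &]
≡ x4 & (~x4 | x5)   [simplify]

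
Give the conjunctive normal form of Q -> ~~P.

~Q | P

Q -> ~~P
⇔ ~Q | ~~P   [eliminate ->]
⇔ ~Q | P   [double negation]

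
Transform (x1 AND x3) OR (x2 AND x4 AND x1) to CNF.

x1 AND (x3 OR x2) AND (x3 OR x4)

(x1 AND x3) OR (x2 AND x4 AND x1)
≡ (x1 OR x2) AND (x1 OR x4) AND (x1 OR x1) AND (x3 OR x2) AND (x3 OR x4) AND (x3 OR x1)   (distribute OR over AND)
≡ x1 AND (x3 OR x2) AND (x3 OR x4)   (simplify)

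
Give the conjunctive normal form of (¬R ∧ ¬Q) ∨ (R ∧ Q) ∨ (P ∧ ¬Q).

(¬R ∧ ¬Q) ∨ (R ∧ Q) ∨ (P ∧ ¬Q)
≡ (¬R ∨ R ∨ P) ∧ (¬R ∨ R ∨ ¬Q) ∧ (¬R ∨ Q ∨ P) ∧ (¬R ∨ Q ∨ ¬Q) ∧ (¬Q ∨ R ∨ P) ∧ (¬Q ∨ R ∨ ¬Q) ∧ (¬Q ∨ Q ∨ P) ∧ (¬Q ∨ Q ∨ ¬Q)   — distribute ∨ over ∧
≡ (¬R ∨ Q ∨ P) ∧ (¬Q ∨ R)   — simplify

(¬R ∨ Q ∨ P) ∧ (¬Q ∨ R)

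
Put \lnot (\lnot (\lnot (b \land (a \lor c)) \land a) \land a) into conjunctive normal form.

\lnot b \lor \lnot a

\lnot (\lnot (\lnot (b \land (a \lor c)) \land a) \land a)
≡ \lnot \lnot (\lnot (b \land (a \lor c)) \land a) \lor \lnot a   [De Morgan]
≡ (\lnot (b \land (a \lor c)) \land a) \lor \lnot a   [double negation]
≡ ((\lnot b \lor \lnot (a \lor c)) \land a) \lor \lnot a   [De Morgan]
≡ ((\lnot b \lor (\lnot a \land \lnot c)) \land a) \lor \lnot a   [De Morgan]
≡ (\lnot b \lor \lnot a \lor \lnot a) \land (\lnot b \lor \lnot c \lor \lnot a) \land (a \lor \lnot a)   [distribute \lor over \land]
≡ \lnot b \lor \lnot a   [simplify]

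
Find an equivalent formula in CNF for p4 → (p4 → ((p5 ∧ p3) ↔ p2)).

p4 → (p4 → ((p5 ∧ p3) ↔ p2))
⇔ ¬p4 ∨ (p4 → ((p5 ∧ p3) ↔ p2))   [eliminate →]
⇔ ¬p4 ∨ ¬p4 ∨ ((p5 ∧ p3) ↔ p2)   [eliminate →]
⇔ ¬p4 ∨ ¬p4 ∨ (((p5 ∧ p3) → p2) ∧ (p2 → (p5 ∧ p3)))   [eliminate ↔]
⇔ ¬p4 ∨ ¬p4 ∨ ((¬(p5 ∧ p3) ∨ p2) ∧ (p2 → (p5 ∧ p3)))   [eliminate →]
⇔ ¬p4 ∨ ¬p4 ∨ ((¬(p5 ∧ p3) ∨ p2) ∧ (¬p2 ∨ (p5 ∧ p3)))   [eliminate →]
⇔ ¬p4 ∨ ¬p4 ∨ ((¬p5 ∨ ¬p3 ∨ p2) ∧ (¬p2 ∨ (p5 ∧ p3)))   [De Morgan]
⇔ (¬p4 ∨ ¬p4 ∨ ¬p5 ∨ ¬p3 ∨ p2) ∧ (¬p4 ∨ ¬p4 ∨ ¬p2 ∨ p5) ∧ (¬p4 ∨ ¬p4 ∨ ¬p2 ∨ p3)   [distribute ∨ over ∧]
⇔ (¬p4 ∨ ¬p5 ∨ ¬p3 ∨ p2) ∧ (¬p4 ∨ ¬p2 ∨ p5) ∧ (¬p4 ∨ ¬p2 ∨ p3)   [simplify]

(¬p4 ∨ ¬p5 ∨ ¬p3 ∨ p2) ∧ (¬p4 ∨ ¬p2 ∨ p5) ∧ (¬p4 ∨ ¬p2 ∨ p3)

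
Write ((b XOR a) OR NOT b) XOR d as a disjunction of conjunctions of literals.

((b XOR a) OR NOT b) XOR d
≡ (((b XOR a) OR NOT b) AND NOT d) OR (NOT ((b XOR a) OR NOT b) AND d)
≡ (((b AND NOT a) OR (NOT b AND a) OR NOT b) AND NOT d) OR (NOT ((b XOR a) OR NOT b) AND d)
≡ (((b AND NOT a) OR (NOT b AND a) OR NOT b) AND NOT d) OR (NOT ((b AND NOT a) OR (NOT b AND a) OR NOT b) AND d)
≡ (((b AND NOT a) OR (NOT b AND a) OR NOT b) AND NOT d) OR (NOT (b AND NOT a) AND NOT (NOT b AND a) AND NOT NOT b AND d)
≡ (((b AND NOT a) OR (NOT b AND a) OR NOT b) AND NOT d) OR ((NOT b OR NOT NOT a) AND NOT (NOT b AND a) AND NOT NOT b AND d)
≡ (((b AND NOT a) OR (NOT b AND a) OR NOT b) AND NOT d) OR ((NOT b OR a) AND NOT (NOT b AND a) AND NOT NOT b AND d)
≡ (((b AND NOT a) OR (NOT b AND a) OR NOT b) AND NOT d) OR ((NOT b OR a) AND (NOT NOT b OR NOT a) AND NOT NOT b AND d)
≡ (((b AND NOT a) OR (NOT b AND a) OR NOT b) AND NOT d) OR ((NOT b OR a) AND (b OR NOT a) AND NOT NOT b AND d)
≡ (((b AND NOT a) OR (NOT b AND a) OR NOT b) AND NOT d) OR ((NOT b OR a) AND (b OR NOT a) AND b AND d)
≡ (b AND NOT a AND NOT d) OR (NOT b AND a AND NOT d) OR (NOT b AND NOT d) OR (NOT b AND b AND b AND d) OR (NOT b AND NOT a AND b AND d) OR (a AND b AND b AND d) OR (a AND NOT a AND b AND d)
≡ (b AND NOT a AND NOT d) OR (NOT b AND NOT d) OR (a AND b AND d)

(b AND NOT a AND NOT d) OR (NOT b AND NOT d) OR (a AND b AND d)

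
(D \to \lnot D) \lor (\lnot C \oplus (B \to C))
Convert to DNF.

\lnot D \lor (\lnot C \land B) \lor C

(D \to \lnot D) \lor (\lnot C \oplus (B \to C))
≡ \lnot D \lor \lnot D \lor (\lnot C \oplus (B \to C))
≡ \lnot D \lor \lnot D \lor (\lnot C \land \lnot (B \to C)) \lor (\lnot \lnot C \land (B \to C))
≡ \lnot D \lor \lnot D \lor (\lnot C \land \lnot (\lnot B \lor C)) \lor (\lnot \lnot C \land (B \to C))
≡ \lnot D \lor \lnot D \lor (\lnot C \land \lnot (\lnot B \lor C)) \lor (\lnot \lnot C \land (\lnot B \lor C))
≡ \lnot D \lor \lnot D \lor (\lnot C \land \lnot \lnot B \land \lnot C) \lor (\lnot \lnot C \land (\lnot B \lor C))
≡ \lnot D \lor \lnot D \lor (\lnot C \land B \land \lnot C) \lor (\lnot \lnot C \land (\lnot B \lor C))
≡ \lnot D \lor \lnot D \lor (\lnot C \land B \land \lnot C) \lor (C \land (\lnot B \lor C))
≡ \lnot D \lor \lnot D \lor (\lnot C \land B \land \lnot C) \lor (C \land \lnot B) \lor (C \land C)
≡ \lnot D \lor (\lnot C \land B) \lor C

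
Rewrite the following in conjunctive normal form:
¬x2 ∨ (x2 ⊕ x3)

¬x2 ∨ ¬x3

¬x2 ∨ (x2 ⊕ x3)
≡ ¬x2 ∨ ((x2 ∨ x3) ∧ ¬(x2 ∧ x3))   (expand ⊕)
≡ ¬x2 ∨ ((x2 ∨ x3) ∧ (¬x2 ∨ ¬x3))   (De Morgan)
≡ (¬x2 ∨ x2 ∨ x3) ∧ (¬x2 ∨ ¬x2 ∨ ¬x3)   (distribute ∨ over ∧)
≡ ¬x2 ∨ ¬x3   (simplify)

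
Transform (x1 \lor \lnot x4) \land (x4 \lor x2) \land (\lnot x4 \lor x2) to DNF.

(x1 \land x2) \lor (\lnot x4 \land x2)

(x1 \lor \lnot x4) \land (x4 \lor x2) \land (\lnot x4 \lor x2)
⇔ (x1 \land x4 \land \lnot x4) \lor (x1 \land x4 \land x2) \lor (x1 \land x2 \land \lnot x4) \lor (x1 \land x2 \land x2) \lor (\lnot x4 \land x4 \land \lnot x4) \lor (\lnot x4 \land x4 \land x2) \lor (\lnot x4 \land x2 \land \lnot x4) \lor (\lnot x4 \land x2 \land x2)   [distribute \land over \lor]
⇔ (x1 \land x2) \lor (\lnot x4 \land x2)   [simplify]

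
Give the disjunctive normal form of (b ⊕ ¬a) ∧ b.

(b ⊕ ¬a) ∧ b
= ((b ∧ ¬¬a) ∨ (¬b ∧ ¬a)) ∧ b   [expand ⊕]
= ((b ∧ a) ∨ (¬b ∧ ¬a)) ∧ b   [double negation]
= (b ∧ a ∧ b) ∨ (¬b ∧ ¬a ∧ b)   [distribute ∧ over ∨]
= b ∧ a   [simplify]

b ∧ a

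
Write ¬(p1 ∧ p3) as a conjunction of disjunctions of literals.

¬(p1 ∧ p3)
≡ ¬p1 ∨ ¬p3   [De Morgan]

¬p1 ∨ ¬p3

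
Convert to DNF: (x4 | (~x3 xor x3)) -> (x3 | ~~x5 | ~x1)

(x4 | (~x3 xor x3)) -> (x3 | ~~x5 | ~x1)
⇔ ~(x4 | (~x3 xor x3)) | x3 | ~~x5 | ~x1   (eliminate ->)
⇔ ~(x4 | (~x3 & ~x3) | (~~x3 & x3)) | x3 | ~~x5 | ~x1   (expand xor)
⇔ (~x4 & ~(~x3 & ~x3) & ~(~~x3 & x3)) | x3 | ~~x5 | ~x1   (De Morgan)
⇔ (~x4 & (~~x3 | ~~x3) & ~(~~x3 & x3)) | x3 | ~~x5 | ~x1   (De Morgan)
⇔ (~x4 & (x3 | ~~x3) & ~(~~x3 & x3)) | x3 | ~~x5 | ~x1   (double negation)
⇔ (~x4 & (x3 | x3) & ~(~~x3 & x3)) | x3 | ~~x5 | ~x1   (double negation)
⇔ (~x4 & (x3 | x3) & (~~~x3 | ~x3)) | x3 | ~~x5 | ~x1   (De Morgan)
⇔ (~x4 & (x3 | x3) & (~x3 | ~x3)) | x3 | ~~x5 | ~x1   (double negation)
⇔ (~x4 & (x3 | x3) & (~x3 | ~x3)) | x3 | x5 | ~x1   (double negation)
⇔ (~x4 & x3 & ~x3) | (~x4 & x3 & ~x3) | (~x4 & x3 & ~x3) | (~x4 & x3 & ~x3) | x3 | x5 | ~x1   (distribute & over |)
⇔ x3 | x5 | ~x1   (simplify)

x3 | x5 | ~x1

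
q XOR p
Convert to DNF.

q XOR p
= (q AND NOT p) OR (NOT q AND p)   — expand XOR

(q AND NOT p) OR (NOT q AND p)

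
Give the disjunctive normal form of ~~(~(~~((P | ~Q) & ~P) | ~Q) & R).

~~(~(~~((P | ~Q) & ~P) | ~Q) & R)
≡ ~(~~((P | ~Q) & ~P) | ~Q) & R   [double negation]
≡ ~~~((P | ~Q) & ~P) & ~~Q & R   [De Morgan]
≡ ~((P | ~Q) & ~P) & ~~Q & R   [double negation]
≡ (~(P | ~Q) | ~~P) & ~~Q & R   [De Morgan]
≡ ((~P & ~~Q) | ~~P) & ~~Q & R   [De Morgan]
≡ ((~P & Q) | ~~P) & ~~Q & R   [double negation]
≡ ((~P & Q) | P) & ~~Q & R   [double negation]
≡ ((~P & Q) | P) & Q & R   [double negation]
≡ (~P & Q & Q & R) | (P & Q & R)   [distribute & over |]
≡ (~P & Q & R) | (P & Q & R)   [simplify]

(~P & Q & R) | (P & Q & R)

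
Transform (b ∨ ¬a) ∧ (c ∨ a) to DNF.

(b ∨ ¬a) ∧ (c ∨ a)
≡ (b ∧ c) ∨ (b ∧ a) ∨ (¬a ∧ c) ∨ (¬a ∧ a)
≡ (b ∧ c) ∨ (b ∧ a) ∨ (¬a ∧ c)

(b ∧ c) ∨ (b ∧ a) ∨ (¬a ∧ c)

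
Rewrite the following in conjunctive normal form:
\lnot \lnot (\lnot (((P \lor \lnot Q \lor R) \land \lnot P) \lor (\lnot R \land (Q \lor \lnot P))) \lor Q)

\lnot \lnot (\lnot (((P \lor \lnot Q \lor R) \land \lnot P) \lor (\lnot R \land (Q \lor \lnot P))) \lor Q)
≡ \lnot (((P \lor \lnot Q \lor R) \land \lnot P) \lor (\lnot R \land (Q \lor \lnot P))) \lor Q   [double negation]
≡ (\lnot ((P \lor \lnot Q \lor R) \land \lnot P) \land \lnot (\lnot R \land (Q \lor \lnot P))) \lor Q   [De Morgan]
≡ ((\lnot (P \lor \lnot Q \lor R) \lor \lnot \lnot P) \land \lnot (\lnot R \land (Q \lor \lnot P))) \lor Q   [De Morgan]
≡ (((\lnot P \land \lnot \lnot Q \land \lnot R) \lor \lnot \lnot P) \land \lnot (\lnot R \land (Q \lor \lnot P))) \lor Q   [De Morgan]
≡ (((\lnot P \land Q \land \lnot R) \lor \lnot \lnot P) \land \lnot (\lnot R \land (Q \lor \lnot P))) \lor Q   [double negation]
≡ (((\lnot P \land Q \land \lnot R) \lor P) \land \lnot (\lnot R \land (Q \lor \lnot P))) \lor Q   [double negation]
≡ (((\lnot P \land Q \land \lnot R) \lor P) \land (\lnot \lnot R \lor \lnot (Q \lor \lnot P))) \lor Q   [De Morgan]
≡ (((\lnot P \land Q \land \lnot R) \lor P) \land (R \lor \lnot (Q \lor \lnot P))) \lor Q   [double negation]
≡ (((\lnot P \land Q \land \lnot R) \lor P) \land (R \lor (\lnot Q \land \lnot \lnot P))) \lor Q   [De Morgan]
≡ (((\lnot P \land Q \land \lnot R) \lor P) \land (R \lor (\lnot Q \land P))) \lor Q   [double negation]
≡ (\lnot P \lor P \lor Q) \land (Q \lor P \lor Q) \land (\lnot R \lor P \lor Q) \land (R \lor \lnot Q \lor Q) \land (R \lor P \lor Q)   [distribute \lor over \land]
≡ Q \lor P   [simplify]

Q \lor P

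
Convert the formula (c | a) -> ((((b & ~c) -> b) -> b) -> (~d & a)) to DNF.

(~c & ~a) | ~b | (~d & a)

(c | a) -> ((((b & ~c) -> b) -> b) -> (~d & a))
⇔ ~(c | a) | ((((b & ~c) -> b) -> b) -> (~d & a))   (eliminate ->)
⇔ ~(c | a) | ~(((b & ~c) -> b) -> b) | (~d & a)   (eliminate ->)
⇔ ~(c | a) | ~(~((b & ~c) -> b) | b) | (~d & a)   (eliminate ->)
⇔ ~(c | a) | ~(~(~(b & ~c) | b) | b) | (~d & a)   (eliminate ->)
⇔ (~c & ~a) | ~(~(~(b & ~c) | b) | b) | (~d & a)   (De Morgan)
⇔ (~c & ~a) | (~~(~(b & ~c) | b) & ~b) | (~d & a)   (De Morgan)
⇔ (~c & ~a) | ((~(b & ~c) | b) & ~b) | (~d & a)   (double negation)
⇔ (~c & ~a) | ((~b | ~~c | b) & ~b) | (~d & a)   (De Morgan)
⇔ (~c & ~a) | ((~b | c | b) & ~b) | (~d & a)   (double negation)
⇔ (~c & ~a) | (~b & ~b) | (c & ~b) | (b & ~b) | (~d & a)   (distribute & over |)
⇔ (~c & ~a) | ~b | (~d & a)   (simplify)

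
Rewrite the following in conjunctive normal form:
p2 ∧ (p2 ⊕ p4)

p2 ∧ (p2 ⊕ p4)
≡ p2 ∧ (p2 ∨ p4) ∧ ¬(p2 ∧ p4)   — expand ⊕
≡ p2 ∧ (p2 ∨ p4) ∧ (¬p2 ∨ ¬p4)   — De Morgan
≡ p2 ∧ (¬p2 ∨ ¬p4)   — simplify

p2 ∧ (¬p2 ∨ ¬p4)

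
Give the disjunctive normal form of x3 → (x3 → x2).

¬x3 ∨ x2

x3 → (x3 → x2)
⇔ ¬x3 ∨ (x3 → x2)   [eliminate →]
⇔ ¬x3 ∨ ¬x3 ∨ x2   [eliminate →]
⇔ ¬x3 ∨ x2   [simplify]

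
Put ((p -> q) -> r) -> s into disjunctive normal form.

(~p & ~r) | (q & ~r) | s

((p -> q) -> r) -> s
≡ ~((p -> q) -> r) | s   [eliminate ->]
≡ ~(~(p -> q) | r) | s   [eliminate ->]
≡ ~(~(~p | q) | r) | s   [eliminate ->]
≡ (~~(~p | q) & ~r) | s   [De Morgan]
≡ ((~p | q) & ~r) | s   [double negation]
≡ (~p & ~r) | (q & ~r) | s   [distribute & over |]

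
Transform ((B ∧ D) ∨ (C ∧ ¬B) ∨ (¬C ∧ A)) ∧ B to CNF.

(D ∨ C ∨ A) ∧ (D ∨ ¬B ∨ ¬C) ∧ (D ∨ ¬B ∨ A) ∧ B

((B ∧ D) ∨ (C ∧ ¬B) ∨ (¬C ∧ A)) ∧ B
⇔ (B ∨ C ∨ ¬C) ∧ (B ∨ C ∨ A) ∧ (B ∨ ¬B ∨ ¬C) ∧ (B ∨ ¬B ∨ A) ∧ (D ∨ C ∨ ¬C) ∧ (D ∨ C ∨ A) ∧ (D ∨ ¬B ∨ ¬C) ∧ (D ∨ ¬B ∨ A) ∧ B   [distribute ∨ over ∧]
⇔ (D ∨ C ∨ A) ∧ (D ∨ ¬B ∨ ¬C) ∧ (D ∨ ¬B ∨ A) ∧ B   [simplify]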